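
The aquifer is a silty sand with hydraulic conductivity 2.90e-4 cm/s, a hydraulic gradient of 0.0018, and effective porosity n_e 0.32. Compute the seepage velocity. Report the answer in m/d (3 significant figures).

K = 2.90e-4 cm/s × 864 = 0.2506 m/d
Darcy flux q = K·i = 0.2506 × 0.0018 = 4.510e-4 m/d
v_s = q/n_e = 4.510e-4/0.32 = 0.001409 m/d

0.00141 m/d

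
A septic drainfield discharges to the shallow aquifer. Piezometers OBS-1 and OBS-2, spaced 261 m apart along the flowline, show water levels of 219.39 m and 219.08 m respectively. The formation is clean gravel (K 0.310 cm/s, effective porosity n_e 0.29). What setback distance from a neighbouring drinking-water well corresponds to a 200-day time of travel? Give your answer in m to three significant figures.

219 m

Hydraulic gradient i = (219.39 − 219.08) / 261 = 0.31 / 261 = 0.001188
K = 0.310 cm/s × 864 = 267.8 m/d
q = Ki = 267.8 × 0.001188 = 0.3181 m/d
Seepage velocity v = q / n = 0.3181 / 0.29 = 1.097 m/d
L = v × T = 1.097 × 200 = 219.4 m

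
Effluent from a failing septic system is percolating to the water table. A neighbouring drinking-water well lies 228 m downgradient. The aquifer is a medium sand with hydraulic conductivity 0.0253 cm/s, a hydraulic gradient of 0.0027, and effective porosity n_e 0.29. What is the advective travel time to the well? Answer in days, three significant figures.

1120 days

K = 0.0253 cm/s × 864 = 21.86 m/d
Darcy flux q = K·i = 21.86 × 0.0027 = 0.05902 m/d
v = Ki/n = 21.86·0.0027/0.29 = 0.2035 m/d
t = L / v = 228 / 0.2035 = 1120 d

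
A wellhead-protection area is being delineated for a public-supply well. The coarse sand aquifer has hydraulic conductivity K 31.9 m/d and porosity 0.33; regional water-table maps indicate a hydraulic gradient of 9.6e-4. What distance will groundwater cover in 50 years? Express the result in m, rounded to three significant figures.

1690 m

q = Ki = 31.9 × 9.6e-4 = 0.03062 m/d
Average linear velocity = 0.03062 / 0.33 = 0.09280 m/d
T = 50 yr × 365 = 18250 d
L = v × T = 0.09280 × 18250 = 1694 m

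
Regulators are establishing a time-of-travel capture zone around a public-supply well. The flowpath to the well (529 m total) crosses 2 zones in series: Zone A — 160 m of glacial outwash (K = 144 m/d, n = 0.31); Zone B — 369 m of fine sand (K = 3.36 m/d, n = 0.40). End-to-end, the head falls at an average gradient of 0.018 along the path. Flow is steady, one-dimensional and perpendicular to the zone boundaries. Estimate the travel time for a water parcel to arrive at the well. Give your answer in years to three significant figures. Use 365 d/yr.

6.29 years

For zones in series the flux q is common to all zones; the equivalent conductivity is the harmonic (thickness-weighted) mean, K_eq = L_total / Σ(L_j/K_j).
Σ(L/K) = 160/144 + 369/3.36 = 1.111 + 109.8 = 110.9 d
K_eq = L_total / Σ(L/K) = 529 / 110.9 = 4.769 m/d
q = K_eq · i = 4.769 × 0.018 = 0.08584 m/d (same in every zone)
Zone A: v = q/n = 0.08584/0.31 = 0.2769 m/d → t_A = 160/0.2769 = 577.8 d
Zone B: v = q/n = 0.08584/0.40 = 0.2146 m/d → t_B = 369/0.2146 = 1720 d
Total t = 577.8 + 1720 = 2297 d
   = 2297 / 365 = 6.29 yr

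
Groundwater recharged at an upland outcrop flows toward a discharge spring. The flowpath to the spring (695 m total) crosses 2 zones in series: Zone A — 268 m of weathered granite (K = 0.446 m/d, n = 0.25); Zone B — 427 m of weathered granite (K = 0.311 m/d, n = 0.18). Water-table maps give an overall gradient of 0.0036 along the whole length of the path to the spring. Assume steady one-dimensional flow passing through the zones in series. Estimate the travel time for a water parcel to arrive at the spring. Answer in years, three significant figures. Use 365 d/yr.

311 years

Steady 1-D flow in series ⇒ the Darcy flux q is identical in every zone and the zone head losses add (resistances L/K in series).
Σ(L/K) = 268/0.446 + 427/0.311 = 600.9 + 1373 = 1974 d
K_eq = L_total / Σ(L/K) = 695 / 1974 = 0.3521 m/d
q = K_eq · i = 0.3521 × 0.0036 = 0.001268 m/d (same in every zone)
Zone A: v = q/n = 0.001268/0.25 = 0.005070 m/d → t_A = 268/0.005070 = 52860 d
Zone B: v = q/n = 0.001268/0.18 = 0.007042 m/d → t_B = 427/0.007042 = 60640 d
Total t = 52860 + 60640 = 113500 d
   = 113500 / 365 = 311 yr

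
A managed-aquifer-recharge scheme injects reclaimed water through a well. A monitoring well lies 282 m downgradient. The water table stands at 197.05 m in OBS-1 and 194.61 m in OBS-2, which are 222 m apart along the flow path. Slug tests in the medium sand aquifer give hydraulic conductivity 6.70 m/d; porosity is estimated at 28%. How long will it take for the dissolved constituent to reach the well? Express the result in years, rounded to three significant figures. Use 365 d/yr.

Hydraulic gradient i = (197.05 − 194.61) / 222 = 2.44 / 222 = 0.01099
Specific discharge q = 6.70 × 0.01099 = 0.07364 m/d
Seepage velocity v = q / n = 0.07364 / 0.28 = 0.2630 m/d
t = L / v = 282 / 0.2630 = 1072 d
   = 1072 / 365 = 2.94 yr

2.94 years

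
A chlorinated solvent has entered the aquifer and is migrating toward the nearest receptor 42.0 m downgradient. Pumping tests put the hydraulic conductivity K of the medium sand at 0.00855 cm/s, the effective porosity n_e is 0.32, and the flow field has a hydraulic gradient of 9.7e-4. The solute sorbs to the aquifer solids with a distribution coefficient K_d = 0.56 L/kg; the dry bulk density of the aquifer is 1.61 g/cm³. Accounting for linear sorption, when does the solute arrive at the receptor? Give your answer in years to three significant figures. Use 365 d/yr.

K = 0.00855 cm/s × 864 = 7.387 m/d
Darcy flux q = K·i = 7.387 × 9.7e-4 = 0.007166 m/d
Average linear velocity = 0.007166 / 0.32 = 0.02239 m/d
Retardation R = 1 + ρ_b·K_d/n = 1 + 1.61×0.56/0.32 = 3.818
Contaminant velocity v_c = v/R = 0.02239/3.818 = 0.005866 m/d
t = L/v_c = 42.0/0.005866 = 7160 d
   = 7160/365 = 19.6 yr

19.6 years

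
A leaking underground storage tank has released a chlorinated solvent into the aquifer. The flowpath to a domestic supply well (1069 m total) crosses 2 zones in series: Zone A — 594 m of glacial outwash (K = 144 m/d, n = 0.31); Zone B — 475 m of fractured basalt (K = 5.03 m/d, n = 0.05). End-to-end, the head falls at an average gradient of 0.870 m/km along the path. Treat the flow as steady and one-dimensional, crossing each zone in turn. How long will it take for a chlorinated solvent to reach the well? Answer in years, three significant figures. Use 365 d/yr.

60.4 years

For zones in series the flux q is common to all zones; the equivalent conductivity is the harmonic (thickness-weighted) mean, K_eq = L_total / Σ(L_j/K_j).
Σ(L/K) = 594/144 + 475/5.03 = 4.125 + 94.43 = 98.56 d
K_eq = L_total / Σ(L/K) = 1069 / 98.56 = 10.85 m/d
q = K_eq · i = 10.85 × 8.7e-4 = 0.009436 m/d (same in every zone)
Zone A: v = q/n = 0.009436/0.31 = 0.03044 m/d → t_A = 594/0.03044 = 19510 d
Zone B: v = q/n = 0.009436/0.05 = 0.1887 m/d → t_B = 475/0.1887 = 2517 d
Total t = 19510 + 2517 = 22030 d
   = 22030 / 365 = 60.4 yr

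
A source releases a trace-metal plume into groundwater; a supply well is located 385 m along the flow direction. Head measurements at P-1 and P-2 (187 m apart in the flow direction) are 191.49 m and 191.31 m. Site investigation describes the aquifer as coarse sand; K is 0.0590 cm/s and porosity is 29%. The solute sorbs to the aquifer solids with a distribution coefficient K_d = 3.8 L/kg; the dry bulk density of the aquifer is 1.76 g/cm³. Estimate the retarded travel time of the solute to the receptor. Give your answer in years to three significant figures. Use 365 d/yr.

Hydraulic gradient i = (191.49 − 191.31) / 187 = 0.18 / 187 = 9.626e-4
K = 0.0590 cm/s × 864 = 50.98 m/d
q = Ki = 50.98 × 9.626e-4 = 0.04907 m/d
Average linear velocity = 0.04907 / 0.29 = 0.1692 m/d
Retardation R = 1 + ρ_b·K_d/n = 1 + 1.76×3.8/0.29 = 24.06
Contaminant velocity v_c = v/R = 0.1692/24.06 = 0.007032 m/d
t = L/v_c = 385/0.007032 = 54750 d
   = 54750/365 = 150 yr

150 years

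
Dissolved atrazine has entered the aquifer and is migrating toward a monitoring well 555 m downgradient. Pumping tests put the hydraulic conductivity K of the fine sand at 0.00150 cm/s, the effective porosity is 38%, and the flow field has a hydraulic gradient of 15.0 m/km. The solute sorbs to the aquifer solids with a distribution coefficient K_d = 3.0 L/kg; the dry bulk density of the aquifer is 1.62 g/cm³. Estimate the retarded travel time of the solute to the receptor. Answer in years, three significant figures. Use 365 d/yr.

K = 0.00150 cm/s × 864 = 1.296 m/d
q = Ki = 1.296 × 0.015 = 0.01944 m/d
v = Ki/n = 1.296·0.015/0.38 = 0.05116 m/d
Retardation R = 1 + ρ_b·K_d/n = 1 + 1.62×3.0/0.38 = 13.79
Contaminant velocity v_c = v/R = 0.05116/13.79 = 0.003710 m/d
t = L/v_c = 555/0.003710 = 149600 d
   = 149600/365 = 410 yr

410 years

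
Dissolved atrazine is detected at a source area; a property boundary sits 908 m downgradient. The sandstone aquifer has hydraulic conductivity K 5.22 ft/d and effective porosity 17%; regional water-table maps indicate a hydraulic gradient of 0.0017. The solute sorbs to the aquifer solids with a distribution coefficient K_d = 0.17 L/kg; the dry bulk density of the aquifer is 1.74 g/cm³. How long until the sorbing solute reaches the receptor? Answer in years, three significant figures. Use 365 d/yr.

428 years

K = 5.22 ft/d × 0.3048 = 1.591 m/d
Specific discharge q = 1.591 × 0.0017 = 0.002705 m/d
Seepage velocity v = q / n = 0.002705 / 0.17 = 0.01591 m/d
Retardation R = 1 + ρ_b·K_d/n = 1 + 1.74×0.17/0.17 = 2.740
Contaminant velocity v_c = v/R = 0.01591/2.740 = 0.005807 m/d
t = L/v_c = 908/0.005807 = 156400 d
   = 156400/365 = 428 yr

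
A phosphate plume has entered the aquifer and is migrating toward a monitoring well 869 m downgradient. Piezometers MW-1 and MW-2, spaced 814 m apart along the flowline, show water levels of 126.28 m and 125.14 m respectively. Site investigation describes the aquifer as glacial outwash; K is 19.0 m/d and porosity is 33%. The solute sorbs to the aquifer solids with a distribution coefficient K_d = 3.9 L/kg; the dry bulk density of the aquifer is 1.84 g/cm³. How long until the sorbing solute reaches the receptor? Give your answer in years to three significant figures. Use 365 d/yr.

672 years

Hydraulic gradient i = (126.28 − 125.14) / 814 = 1.14 / 814 = 0.001400
Specific discharge q = 19.0 × 0.001400 = 0.02661 m/d
v_s = q/n_e = 0.02661/0.33 = 0.08063 m/d
Retardation R = 1 + ρ_b·K_d/n = 1 + 1.84×3.9/0.33 = 22.75
Contaminant velocity v_c = v/R = 0.08063/22.75 = 0.003545 m/d
t = L/v_c = 869/0.003545 = 245100 d
   = 245100/365 = 672 yr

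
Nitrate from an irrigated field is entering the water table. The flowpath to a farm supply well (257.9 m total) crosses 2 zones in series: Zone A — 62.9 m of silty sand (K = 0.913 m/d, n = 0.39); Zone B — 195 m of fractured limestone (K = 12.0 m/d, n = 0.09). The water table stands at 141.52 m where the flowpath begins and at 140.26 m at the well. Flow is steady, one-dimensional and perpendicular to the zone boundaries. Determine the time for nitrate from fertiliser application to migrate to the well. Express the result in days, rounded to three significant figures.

2840 days

Total head drop ΔH = 141.52 − 140.26 = 1.26 m
Steady 1-D flow in series ⇒ the Darcy flux q is identical in every zone and the zone head losses add (resistances L/K in series).
Σ(L/K) = 62.9/0.913 + 195/12.0 = 68.89 + 16.25 = 85.14 d
q = ΔH / Σ(L/K) = 1.26 / 85.14 = 0.01480 m/d (same in every zone)
Zone A: v = q/n = 0.01480/0.39 = 0.03794 m/d → t_A = 62.9/0.03794 = 1658 d
Zone B: v = q/n = 0.01480/0.09 = 0.1644 m/d → t_B = 195/0.1644 = 1186 d
Total t = 1658 + 1186 = 2844 d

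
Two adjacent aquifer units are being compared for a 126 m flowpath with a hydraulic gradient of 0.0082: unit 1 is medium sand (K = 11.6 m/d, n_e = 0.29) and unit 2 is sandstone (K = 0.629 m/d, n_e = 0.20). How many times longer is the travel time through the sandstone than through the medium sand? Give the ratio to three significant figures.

12.7

Unit 1 (medium sand): v = 11.6×0.0082/0.29 = 0.3280 m/d, t = 126/0.3280 = 384.1 d
Unit 2 (sandstone): v = 0.629×0.0082/0.20 = 0.02579 m/d, t = 126/0.02579 = 4886 d
t(sandstone) / t(medium sand) = 4886/384.1 = 12.7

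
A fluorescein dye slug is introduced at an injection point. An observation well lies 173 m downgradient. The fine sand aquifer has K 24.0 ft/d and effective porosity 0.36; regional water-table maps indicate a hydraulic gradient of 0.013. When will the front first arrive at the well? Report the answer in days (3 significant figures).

655 days

K = 24.0 ft/d × 0.3048 = 7.315 m/d
q = Ki = 7.315 × 0.013 = 0.09510 m/d
Average linear velocity = 0.09510 / 0.36 = 0.2642 m/d
t = L / v = 173 / 0.2642 = 654.9 d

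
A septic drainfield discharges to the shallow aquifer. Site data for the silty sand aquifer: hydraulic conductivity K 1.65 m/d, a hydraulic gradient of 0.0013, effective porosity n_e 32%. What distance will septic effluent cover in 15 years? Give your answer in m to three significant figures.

36.7 m

Specific discharge q = 1.65 × 0.0013 = 0.002145 m/d
v = Ki/n = 1.65·0.0013/0.32 = 0.006703 m/d
T = 15 yr × 365 = 5475 d
L = v × T = 0.006703 × 5475 = 36.70 m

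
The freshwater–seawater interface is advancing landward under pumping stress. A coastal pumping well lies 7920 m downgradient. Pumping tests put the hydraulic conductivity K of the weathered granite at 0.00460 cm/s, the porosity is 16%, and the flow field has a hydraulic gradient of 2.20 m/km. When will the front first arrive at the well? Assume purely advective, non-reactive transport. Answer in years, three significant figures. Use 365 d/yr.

397 years

K = 0.00460 cm/s × 864 = 3.974 m/d
q = Ki = 3.974 × 0.0022 = 0.008744 m/d
Average linear velocity = 0.008744 / 0.16 = 0.05465 m/d
t = L / v = 7920 / 0.05465 = 144900 d
   = 144900 / 365 = 397 yr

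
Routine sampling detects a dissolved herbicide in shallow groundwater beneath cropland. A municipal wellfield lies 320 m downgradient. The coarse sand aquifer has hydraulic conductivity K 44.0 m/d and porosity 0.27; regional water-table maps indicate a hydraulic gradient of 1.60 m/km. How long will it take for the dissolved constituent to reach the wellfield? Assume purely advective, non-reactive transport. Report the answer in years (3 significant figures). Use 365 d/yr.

3.36 years

q = Ki = 44.0 × 0.0016 = 0.07040 m/d
v = Ki/n = 44.0·0.0016/0.27 = 0.2607 m/d
t = L / v = 320 / 0.2607 = 1227 d
   = 1227 / 365 = 3.36 yr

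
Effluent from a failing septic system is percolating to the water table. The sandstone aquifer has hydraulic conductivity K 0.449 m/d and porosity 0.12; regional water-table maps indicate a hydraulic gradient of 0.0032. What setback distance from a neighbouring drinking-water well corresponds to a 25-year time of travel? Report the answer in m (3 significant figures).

109 m

Darcy flux q = K·i = 0.449 × 0.0032 = 0.001437 m/d
Seepage velocity v = q / n = 0.001437 / 0.12 = 0.01197 m/d
T = 25 yr × 365 = 9125 d
L = v × T = 0.01197 × 9125 = 109.3 m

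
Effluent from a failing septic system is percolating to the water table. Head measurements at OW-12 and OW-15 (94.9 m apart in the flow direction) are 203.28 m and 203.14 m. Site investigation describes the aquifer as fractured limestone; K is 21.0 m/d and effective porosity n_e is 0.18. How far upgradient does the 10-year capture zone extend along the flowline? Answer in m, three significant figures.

628 m

Hydraulic gradient i = (203.28 − 203.14) / 94.9 = 0.14 / 94.9 = 0.001475
Darcy flux q = K·i = 21.0 × 0.001475 = 0.03098 m/d
v_s = q/n_e = 0.03098/0.18 = 0.1721 m/d
T = 10 yr × 365 = 3650 d
L = v × T = 0.1721 × 3650 = 628.2 m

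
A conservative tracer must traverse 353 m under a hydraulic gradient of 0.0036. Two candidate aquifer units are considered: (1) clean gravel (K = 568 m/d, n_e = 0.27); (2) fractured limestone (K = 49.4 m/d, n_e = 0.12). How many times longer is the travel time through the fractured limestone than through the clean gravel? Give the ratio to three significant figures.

Unit 1 (clean gravel): v = 568×0.0036/0.27 = 7.573 m/d, t = 353/7.573 = 46.61 d
Unit 2 (fractured limestone): v = 49.4×0.0036/0.12 = 1.482 m/d, t = 353/1.482 = 238.2 d
t(fractured limestone) / t(clean gravel) = 238.2/46.61 = 5.11

5.11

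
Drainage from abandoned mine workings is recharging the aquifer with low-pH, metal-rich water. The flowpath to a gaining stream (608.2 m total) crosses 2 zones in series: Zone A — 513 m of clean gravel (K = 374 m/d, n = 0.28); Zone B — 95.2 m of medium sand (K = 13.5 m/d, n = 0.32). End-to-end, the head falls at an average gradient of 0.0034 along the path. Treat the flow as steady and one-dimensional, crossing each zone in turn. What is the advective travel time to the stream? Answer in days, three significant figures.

Continuity: the same q passes through each zone, so ΔH = q·Σ(L_j/K_j) — the zones act as resistances in series.
Σ(L/K) = 513/374 + 95.2/13.5 = 1.372 + 7.052 = 8.424 d
K_eq = L_total / Σ(L/K) = 608.2 / 8.424 = 72.20 m/d
q = K_eq · i = 72.20 × 0.0034 = 0.2455 m/d (same in every zone)
Zone A: v = q/n = 0.2455/0.28 = 0.8767 m/d → t_A = 513/0.8767 = 585.1 d
Zone B: v = q/n = 0.2455/0.32 = 0.7672 m/d → t_B = 95.2/0.7672 = 124.1 d
Total t = 585.1 + 124.1 = 709.2 d

709 days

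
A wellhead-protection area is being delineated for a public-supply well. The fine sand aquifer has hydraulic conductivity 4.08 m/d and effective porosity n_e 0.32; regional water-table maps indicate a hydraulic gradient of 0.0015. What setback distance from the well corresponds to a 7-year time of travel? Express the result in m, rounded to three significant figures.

48.9 m

q = Ki = 4.08 × 0.0015 = 0.006120 m/d
v = Ki/n = 4.08·0.0015/0.32 = 0.01913 m/d
T = 7 yr × 365 = 2555 d
L = v × T = 0.01913 × 2555 = 48.86 m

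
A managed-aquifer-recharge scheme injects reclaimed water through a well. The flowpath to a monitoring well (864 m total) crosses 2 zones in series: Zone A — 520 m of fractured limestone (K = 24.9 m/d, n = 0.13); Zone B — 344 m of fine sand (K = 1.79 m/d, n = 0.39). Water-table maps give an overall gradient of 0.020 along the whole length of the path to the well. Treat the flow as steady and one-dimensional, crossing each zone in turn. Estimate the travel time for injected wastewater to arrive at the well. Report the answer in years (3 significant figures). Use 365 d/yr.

Steady 1-D flow in series ⇒ the Darcy flux q is identical in every zone and the zone head losses add (resistances L/K in series).
Σ(L/K) = 520/24.9 + 344/1.79 = 20.88 + 192.2 = 213.1 d
K_eq = L_total / Σ(L/K) = 864 / 213.1 = 4.055 m/d
q = K_eq · i = 4.055 × 0.020 = 0.08110 m/d (same in every zone)
Zone A: v = q/n = 0.08110/0.13 = 0.6239 m/d → t_A = 520/0.6239 = 833.5 d
Zone B: v = q/n = 0.08110/0.39 = 0.2080 m/d → t_B = 344/0.2080 = 1654 d
Total t = 833.5 + 1654 = 2488 d
   = 2488 / 365 = 6.82 yr

6.82 years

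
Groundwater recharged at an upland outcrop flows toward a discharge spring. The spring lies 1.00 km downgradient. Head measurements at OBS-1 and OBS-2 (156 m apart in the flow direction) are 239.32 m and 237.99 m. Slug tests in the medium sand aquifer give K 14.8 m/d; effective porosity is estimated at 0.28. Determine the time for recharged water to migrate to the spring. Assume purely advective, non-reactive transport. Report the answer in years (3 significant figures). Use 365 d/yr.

Hydraulic gradient i = (239.32 − 237.99) / 156 = 1.33 / 156 = 0.008526
Darcy flux q = K·i = 14.8 × 0.008526 = 0.1262 m/d
v_s = q/n_e = 0.1262/0.28 = 0.4506 m/d
L = 1.00 km = 1000 m
t = L / v = 1000 / 0.4506 = 2219 d
   = 2219 / 365 = 6.08 yr

6.08 years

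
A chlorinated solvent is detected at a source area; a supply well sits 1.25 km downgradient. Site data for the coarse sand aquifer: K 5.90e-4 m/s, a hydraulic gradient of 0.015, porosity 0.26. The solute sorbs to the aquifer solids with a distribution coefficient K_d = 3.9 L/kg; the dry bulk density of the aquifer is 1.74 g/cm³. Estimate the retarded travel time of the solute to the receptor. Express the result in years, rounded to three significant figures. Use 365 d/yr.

K = 5.90e-4 m/s × 86400 s/d = 50.98 m/d
q = Ki = 50.98 × 0.015 = 0.7646 m/d
v_s = q/n_e = 0.7646/0.26 = 2.941 m/d
Retardation R = 1 + ρ_b·K_d/n = 1 + 1.74×3.9/0.26 = 27.10
Contaminant velocity v_c = v/R = 2.941/27.10 = 0.1085 m/d
L = 1.25 km = 1250 m
t = L/v_c = 1250/0.1085 = 11520 d
   = 11520/365 = 31.6 yr

31.6 years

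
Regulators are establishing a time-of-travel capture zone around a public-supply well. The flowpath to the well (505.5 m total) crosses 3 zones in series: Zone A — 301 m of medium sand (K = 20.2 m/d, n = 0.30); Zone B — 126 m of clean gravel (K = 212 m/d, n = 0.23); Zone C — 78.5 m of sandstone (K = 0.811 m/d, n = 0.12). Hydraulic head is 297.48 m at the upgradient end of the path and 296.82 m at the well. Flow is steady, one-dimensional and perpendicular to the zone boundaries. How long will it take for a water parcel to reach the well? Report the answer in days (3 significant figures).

Total head drop ΔH = 297.48 − 296.82 = 0.66 m
Steady 1-D flow in series ⇒ the Darcy flux q is identical in every zone and the zone head losses add (resistances L/K in series).
Σ(L/K) = 301/20.2 + 126/212 + 78.5/0.811 = 14.90 + 0.5943 + 96.79 = 112.3 d
q = ΔH / Σ(L/K) = 0.66 / 112.3 = 0.005878 m/d (same in every zone)
Zone A: v = q/n = 0.005878/0.30 = 0.01959 m/d → t_A = 301/0.01959 = 15360 d
Zone B: v = q/n = 0.005878/0.23 = 0.02556 m/d → t_B = 126/0.02556 = 4931 d
Zone C: v = q/n = 0.005878/0.12 = 0.04898 m/d → t_C = 78.5/0.04898 = 1603 d
Total t = 15360 + 4931 + 1603 = 21900 d

21900 days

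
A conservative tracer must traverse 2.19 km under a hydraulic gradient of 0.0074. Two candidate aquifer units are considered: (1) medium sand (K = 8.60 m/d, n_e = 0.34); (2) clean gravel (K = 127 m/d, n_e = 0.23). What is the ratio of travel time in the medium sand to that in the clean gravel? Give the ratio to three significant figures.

Unit 1 (medium sand): v = 8.60×0.0074/0.34 = 0.1872 m/d, t = 2190/0.1872 = 11700 d
Unit 2 (clean gravel): v = 127×0.0074/0.23 = 4.086 m/d, t = 2190/4.086 = 536.0 d
t(medium sand) / t(clean gravel) = 11700/536.0 = 21.8

21.8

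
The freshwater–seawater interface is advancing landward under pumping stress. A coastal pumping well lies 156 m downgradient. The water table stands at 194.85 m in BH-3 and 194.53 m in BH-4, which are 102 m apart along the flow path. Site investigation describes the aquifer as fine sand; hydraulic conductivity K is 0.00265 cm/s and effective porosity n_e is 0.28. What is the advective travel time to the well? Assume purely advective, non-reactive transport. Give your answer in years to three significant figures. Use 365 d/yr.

16.7 years

Hydraulic gradient i = (194.85 − 194.53) / 102 = 0.32 / 102 = 0.003137
K = 0.00265 cm/s × 864 = 2.290 m/d
Specific discharge q = 2.290 × 0.003137 = 0.007183 m/d
Average linear velocity = 0.007183 / 0.28 = 0.02565 m/d
t = L / v = 156 / 0.02565 = 6081 d
   = 6081 / 365 = 16.7 yr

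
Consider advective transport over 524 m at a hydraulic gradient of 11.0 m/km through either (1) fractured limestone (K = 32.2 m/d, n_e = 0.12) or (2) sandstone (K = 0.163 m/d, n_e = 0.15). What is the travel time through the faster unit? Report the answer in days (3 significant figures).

178 days

Unit 1 (fractured limestone): v = 32.2×0.011/0.12 = 2.952 m/d, t = 524/2.952 = 177.5 d
Unit 2 (sandstone): v = 0.163×0.011/0.15 = 0.01195 m/d, t = 524/0.01195 = 43840 d
Faster unit: t = 178 d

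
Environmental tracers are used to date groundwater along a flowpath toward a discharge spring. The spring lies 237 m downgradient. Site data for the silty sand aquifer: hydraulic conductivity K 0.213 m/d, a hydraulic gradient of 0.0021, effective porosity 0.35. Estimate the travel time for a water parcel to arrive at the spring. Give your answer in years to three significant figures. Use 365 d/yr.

Darcy flux q = K·i = 0.213 × 0.0021 = 4.473e-4 m/d
v_s = q/n_e = 4.473e-4/0.35 = 0.001278 m/d
t = L / v = 237 / 0.001278 = 185400 d
   = 185400 / 365 = 508 yr

508 years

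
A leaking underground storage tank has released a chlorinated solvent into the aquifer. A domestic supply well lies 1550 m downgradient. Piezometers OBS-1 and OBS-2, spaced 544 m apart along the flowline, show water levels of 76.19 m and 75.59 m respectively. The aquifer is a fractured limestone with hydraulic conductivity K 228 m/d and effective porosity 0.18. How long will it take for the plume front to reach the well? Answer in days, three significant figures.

1110 days

Hydraulic gradient i = (76.19 − 75.59) / 544 = 0.60 / 544 = 0.001103
Specific discharge q = 228 × 0.001103 = 0.2515 m/d
Average linear velocity = 0.2515 / 0.18 = 1.397 m/d
t = L / v = 1550 / 1.397 = 1109 d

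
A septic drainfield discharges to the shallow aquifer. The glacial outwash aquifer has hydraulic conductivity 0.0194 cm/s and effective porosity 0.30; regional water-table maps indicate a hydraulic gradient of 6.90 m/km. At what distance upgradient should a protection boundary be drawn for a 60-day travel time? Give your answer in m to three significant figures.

K = 0.0194 cm/s × 864 = 16.76 m/d
Specific discharge q = 16.76 × 0.0069 = 0.1157 m/d
v_s = q/n_e = 0.1157/0.30 = 0.3855 m/d
L = v × T = 0.3855 × 60 = 23.13 m

23.1 m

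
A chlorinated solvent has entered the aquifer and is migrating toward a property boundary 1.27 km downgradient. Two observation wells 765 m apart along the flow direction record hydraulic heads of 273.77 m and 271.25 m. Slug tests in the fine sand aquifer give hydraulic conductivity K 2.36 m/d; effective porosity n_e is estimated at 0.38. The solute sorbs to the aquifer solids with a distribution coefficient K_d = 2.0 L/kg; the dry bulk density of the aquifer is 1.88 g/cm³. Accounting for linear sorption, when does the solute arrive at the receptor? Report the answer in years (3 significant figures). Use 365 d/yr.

Hydraulic gradient i = (273.77 − 271.25) / 765 = 2.52 / 765 = 0.003294
Darcy flux q = K·i = 2.36 × 0.003294 = 0.007774 m/d
Average linear velocity = 0.007774 / 0.38 = 0.02046 m/d
Retardation R = 1 + ρ_b·K_d/n = 1 + 1.88×2.0/0.38 = 10.89
Contaminant velocity v_c = v/R = 0.02046/10.89 = 0.001878 m/d
L = 1.27 km = 1270 m
t = L/v_c = 1270/0.001878 = 676300 d
   = 676300/365 = 1850 yr

1850 years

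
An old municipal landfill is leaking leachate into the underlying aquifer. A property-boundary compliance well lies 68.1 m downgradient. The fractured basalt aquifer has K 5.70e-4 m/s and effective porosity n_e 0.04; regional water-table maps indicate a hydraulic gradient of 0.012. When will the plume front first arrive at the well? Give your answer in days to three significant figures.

K = 5.70e-4 m/s × 86400 s/d = 49.25 m/d
Darcy flux q = K·i = 49.25 × 0.012 = 0.5910 m/d
Average linear velocity = 0.5910 / 0.04 = 14.77 m/d
t = L / v = 68.1 / 14.77 = 4.609 d

4.61 days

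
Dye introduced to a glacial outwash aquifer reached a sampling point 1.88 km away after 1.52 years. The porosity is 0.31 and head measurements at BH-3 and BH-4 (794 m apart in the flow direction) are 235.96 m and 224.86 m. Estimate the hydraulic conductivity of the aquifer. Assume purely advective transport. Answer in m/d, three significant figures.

Hydraulic gradient i = (235.96 − 224.86) / 794 = 11.10 / 794 = 0.01398
t = 1.52 years = 554.8 d
L = 1.88 km = 1880 m
v = L / t = 1880 / 554.8 = 3.389 m/d
K = v · n / i = 3.389 × 0.31 / 0.01398 = 75.1 m/d

75.1 m/d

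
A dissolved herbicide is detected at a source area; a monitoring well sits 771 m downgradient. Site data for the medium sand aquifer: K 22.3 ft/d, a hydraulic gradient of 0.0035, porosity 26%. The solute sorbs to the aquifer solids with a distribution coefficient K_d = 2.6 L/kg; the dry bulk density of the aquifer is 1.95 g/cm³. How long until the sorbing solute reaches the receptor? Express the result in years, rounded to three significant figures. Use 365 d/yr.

K = 22.3 ft/d × 0.3048 = 6.797 m/d
Darcy flux q = K·i = 6.797 × 0.0035 = 0.02379 m/d
Average linear velocity = 0.02379 / 0.26 = 0.09150 m/d
Retardation R = 1 + ρ_b·K_d/n = 1 + 1.95×2.6/0.26 = 20.50
Contaminant velocity v_c = v/R = 0.09150/20.50 = 0.004463 m/d
t = L/v_c = 771/0.004463 = 172700 d
   = 172700/365 = 473 yr

473 years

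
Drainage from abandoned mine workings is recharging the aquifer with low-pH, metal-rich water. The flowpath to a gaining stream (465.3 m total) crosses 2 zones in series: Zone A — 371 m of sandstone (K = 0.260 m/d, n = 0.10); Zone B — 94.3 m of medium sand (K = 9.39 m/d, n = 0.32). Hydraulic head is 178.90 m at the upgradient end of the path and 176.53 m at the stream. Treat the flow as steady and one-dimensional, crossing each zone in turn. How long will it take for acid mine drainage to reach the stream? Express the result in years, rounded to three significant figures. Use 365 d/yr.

112 years

Total head drop ΔH = 178.90 − 176.53 = 2.37 m
Continuity: the same q passes through each zone, so ΔH = q·Σ(L_j/K_j) — the zones act as resistances in series.
Σ(L/K) = 371/0.260 + 94.3/9.39 = 1427 + 10.04 = 1437 d
q = ΔH / Σ(L/K) = 2.37 / 1437 = 0.001649 m/d (same in every zone)
Zone A: v = q/n = 0.001649/0.10 = 0.01649 m/d → t_A = 371/0.01649 = 22490 d
Zone B: v = q/n = 0.001649/0.32 = 0.005154 m/d → t_B = 94.3/0.005154 = 18300 d
Total t = 22490 + 18300 = 40790 d
   = 40790 / 365 = 112 yr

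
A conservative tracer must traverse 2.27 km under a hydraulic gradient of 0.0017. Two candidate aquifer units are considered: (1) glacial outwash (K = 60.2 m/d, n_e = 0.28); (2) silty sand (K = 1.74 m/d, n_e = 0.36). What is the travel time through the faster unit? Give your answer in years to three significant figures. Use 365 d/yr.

Unit 1 (glacial outwash): v = 60.2×0.0017/0.28 = 0.3655 m/d, t = 2270/0.3655 = 6211 d
Unit 2 (silty sand): v = 1.74×0.0017/0.36 = 0.008217 m/d, t = 2270/0.008217 = 276300 d
Faster: 6211 d / 365 = 17.0 yr

17.0 years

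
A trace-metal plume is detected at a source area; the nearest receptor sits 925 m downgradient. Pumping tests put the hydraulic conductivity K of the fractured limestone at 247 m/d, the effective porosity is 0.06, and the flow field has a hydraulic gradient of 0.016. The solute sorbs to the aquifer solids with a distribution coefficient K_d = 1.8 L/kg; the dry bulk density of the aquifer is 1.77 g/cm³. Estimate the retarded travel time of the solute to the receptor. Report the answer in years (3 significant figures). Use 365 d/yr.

Specific discharge q = 247 × 0.016 = 3.952 m/d
v_s = q/n_e = 3.952/0.06 = 65.87 m/d
Retardation R = 1 + ρ_b·K_d/n = 1 + 1.77×1.8/0.06 = 54.10
Contaminant velocity v_c = v/R = 65.87/54.10 = 1.217 m/d
t = L/v_c = 925/1.217 = 759.8 d
   = 759.8/365 = 2.08 yr

2.08 years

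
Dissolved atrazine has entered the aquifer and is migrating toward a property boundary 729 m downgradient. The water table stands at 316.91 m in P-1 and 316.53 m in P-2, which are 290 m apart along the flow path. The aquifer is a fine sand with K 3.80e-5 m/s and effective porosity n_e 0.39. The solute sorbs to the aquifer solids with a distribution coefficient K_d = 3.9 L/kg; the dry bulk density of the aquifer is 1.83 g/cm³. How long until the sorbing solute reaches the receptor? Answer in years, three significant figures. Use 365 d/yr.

3490 years

Hydraulic gradient i = (316.91 − 316.53) / 290 = 0.38 / 290 = 0.001310
K = 3.80e-5 m/s × 86400 s/d = 3.283 m/d
q = Ki = 3.283 × 0.001310 = 0.004302 m/d
v_s = q/n_e = 0.004302/0.39 = 0.01103 m/d
Retardation R = 1 + ρ_b·K_d/n = 1 + 1.83×3.9/0.39 = 19.30
Contaminant velocity v_c = v/R = 0.01103/19.30 = 5.716e-4 m/d
t = L/v_c = 729/5.716e-4 = 1.275e6 d
   = 1.275e6/365 = 3490 yr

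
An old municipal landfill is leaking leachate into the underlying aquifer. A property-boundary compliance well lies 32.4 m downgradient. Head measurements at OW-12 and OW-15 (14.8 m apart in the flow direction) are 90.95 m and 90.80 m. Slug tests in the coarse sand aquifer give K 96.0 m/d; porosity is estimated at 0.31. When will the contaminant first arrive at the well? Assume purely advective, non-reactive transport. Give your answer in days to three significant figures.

Hydraulic gradient i = (90.95 − 90.80) / 14.8 = 0.15 / 14.8 = 0.01014
Specific discharge q = 96.0 × 0.01014 = 0.9730 m/d
Average linear velocity = 0.9730 / 0.31 = 3.139 m/d
t = L / v = 32.4 / 3.139 = 10.32 d

10.3 days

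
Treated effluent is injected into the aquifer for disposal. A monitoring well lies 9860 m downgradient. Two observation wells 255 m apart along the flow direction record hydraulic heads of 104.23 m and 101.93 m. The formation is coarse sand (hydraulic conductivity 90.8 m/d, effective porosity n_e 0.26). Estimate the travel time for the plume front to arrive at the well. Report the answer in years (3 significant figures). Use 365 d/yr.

8.58 years

Hydraulic gradient i = (104.23 − 101.93) / 255 = 2.30 / 255 = 0.009020
q = Ki = 90.8 × 0.009020 = 0.8190 m/d
Average linear velocity = 0.8190 / 0.26 = 3.150 m/d
t = L / v = 9860 / 3.150 = 3130 d
   = 3130 / 365 = 8.58 yr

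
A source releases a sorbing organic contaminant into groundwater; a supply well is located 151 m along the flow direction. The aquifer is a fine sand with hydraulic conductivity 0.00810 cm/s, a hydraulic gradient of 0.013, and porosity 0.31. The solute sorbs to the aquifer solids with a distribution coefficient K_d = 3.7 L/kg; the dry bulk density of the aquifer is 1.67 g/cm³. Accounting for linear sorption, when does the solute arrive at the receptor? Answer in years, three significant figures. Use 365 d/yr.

K = 0.00810 cm/s × 864 = 6.998 m/d
Specific discharge q = 6.998 × 0.013 = 0.09098 m/d
v_s = q/n_e = 0.09098/0.31 = 0.2935 m/d
Retardation R = 1 + ρ_b·K_d/n = 1 + 1.67×3.7/0.31 = 20.93
Contaminant velocity v_c = v/R = 0.2935/20.93 = 0.01402 m/d
t = L/v_c = 151/0.01402 = 10770 d
   = 10770/365 = 29.5 yr

29.5 years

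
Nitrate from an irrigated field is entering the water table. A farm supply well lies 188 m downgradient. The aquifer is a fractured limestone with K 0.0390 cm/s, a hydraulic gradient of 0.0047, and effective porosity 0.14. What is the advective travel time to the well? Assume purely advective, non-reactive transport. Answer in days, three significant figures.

K = 0.0390 cm/s × 864 = 33.70 m/d
q = Ki = 33.70 × 0.0047 = 0.1584 m/d
Average linear velocity = 0.1584 / 0.14 = 1.131 m/d
t = L / v = 188 / 1.131 = 166.2 d

166 days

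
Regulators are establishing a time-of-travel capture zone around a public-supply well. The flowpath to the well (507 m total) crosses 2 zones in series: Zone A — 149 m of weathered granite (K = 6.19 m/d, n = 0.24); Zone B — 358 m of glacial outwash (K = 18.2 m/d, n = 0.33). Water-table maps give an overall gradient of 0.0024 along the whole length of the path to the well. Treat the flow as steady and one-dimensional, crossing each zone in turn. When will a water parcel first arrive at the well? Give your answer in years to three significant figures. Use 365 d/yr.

15.2 years

Steady 1-D flow in series ⇒ the Darcy flux q is identical in every zone and the zone head losses add (resistances L/K in series).
Σ(L/K) = 149/6.19 + 358/18.2 = 24.07 + 19.67 = 43.74 d
K_eq = L_total / Σ(L/K) = 507 / 43.74 = 11.59 m/d
q = K_eq · i = 11.59 × 0.0024 = 0.02782 m/d (same in every zone)
Zone A: v = q/n = 0.02782/0.24 = 0.1159 m/d → t_A = 149/0.1159 = 1285 d
Zone B: v = q/n = 0.02782/0.33 = 0.08430 m/d → t_B = 358/0.08430 = 4247 d
Total t = 1285 + 4247 = 5532 d
   = 5532 / 365 = 15.2 yr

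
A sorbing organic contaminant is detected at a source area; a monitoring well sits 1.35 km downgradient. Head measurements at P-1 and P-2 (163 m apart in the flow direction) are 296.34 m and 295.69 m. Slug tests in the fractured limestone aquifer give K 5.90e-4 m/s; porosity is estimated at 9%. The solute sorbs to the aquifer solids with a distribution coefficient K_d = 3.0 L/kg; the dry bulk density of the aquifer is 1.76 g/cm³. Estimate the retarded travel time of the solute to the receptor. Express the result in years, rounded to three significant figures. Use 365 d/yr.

Hydraulic gradient i = (296.34 − 295.69) / 163 = 0.65 / 163 = 0.003988
K = 5.90e-4 m/s × 86400 s/d = 50.98 m/d
Specific discharge q = 50.98 × 0.003988 = 0.2033 m/d
Average linear velocity = 0.2033 / 0.09 = 2.259 m/d
Retardation R = 1 + ρ_b·K_d/n = 1 + 1.76×3.0/0.09 = 59.67
Contaminant velocity v_c = v/R = 2.259/59.67 = 0.03785 m/d
L = 1.35 km = 1350 m
t = L/v_c = 1350/0.03785 = 35660 d
   = 35660/365 = 97.7 yr

97.7 years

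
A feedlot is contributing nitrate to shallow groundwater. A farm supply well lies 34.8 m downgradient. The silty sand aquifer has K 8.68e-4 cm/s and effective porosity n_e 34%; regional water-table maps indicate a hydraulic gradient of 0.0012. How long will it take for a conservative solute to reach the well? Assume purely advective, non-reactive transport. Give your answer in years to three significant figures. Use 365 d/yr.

36.0 years

K = 8.68e-4 cm/s × 864 = 0.7500 m/d
q = Ki = 0.7500 × 0.0012 = 8.999e-4 m/d
v = Ki/n = 0.7500·0.0012/0.34 = 0.002647 m/d
t = L / v = 34.8 / 0.002647 = 13150 d
   = 13150 / 365 = 36.0 yr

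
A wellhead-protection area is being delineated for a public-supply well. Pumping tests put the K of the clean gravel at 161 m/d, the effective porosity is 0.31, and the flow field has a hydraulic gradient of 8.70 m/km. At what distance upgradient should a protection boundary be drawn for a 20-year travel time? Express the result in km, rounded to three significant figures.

Darcy flux q = K·i = 161 × 0.0087 = 1.401 m/d
v = Ki/n = 161·0.0087/0.31 = 4.518 m/d
T = 20 yr × 365 = 7300 d
L = v × T = 4.518 × 7300 = 32980 m
   = 33.0 km

33.0 km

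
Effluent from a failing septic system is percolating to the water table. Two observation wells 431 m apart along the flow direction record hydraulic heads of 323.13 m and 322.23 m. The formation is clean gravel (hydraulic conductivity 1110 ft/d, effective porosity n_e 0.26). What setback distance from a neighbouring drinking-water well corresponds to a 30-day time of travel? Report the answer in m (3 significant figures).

Hydraulic gradient i = (323.13 − 322.23) / 431 = 0.90 / 431 = 0.002088
K = 1110 ft/d × 0.3048 = 338.3 m/d
Darcy flux q = K·i = 338.3 × 0.002088 = 0.7065 m/d
Seepage velocity v = q / n = 0.7065 / 0.26 = 2.717 m/d
L = v × T = 2.717 × 30 = 81.52 m

81.5 m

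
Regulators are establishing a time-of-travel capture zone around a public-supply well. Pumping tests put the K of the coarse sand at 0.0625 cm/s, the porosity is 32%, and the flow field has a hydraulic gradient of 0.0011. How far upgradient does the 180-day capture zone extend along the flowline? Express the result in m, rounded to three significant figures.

K = 0.0625 cm/s × 864 = 54.00 m/d
Darcy flux q = K·i = 54.00 × 0.0011 = 0.05940 m/d
Average linear velocity = 0.05940 / 0.32 = 0.1856 m/d
L = v × T = 0.1856 × 180 = 33.41 m

33.4 m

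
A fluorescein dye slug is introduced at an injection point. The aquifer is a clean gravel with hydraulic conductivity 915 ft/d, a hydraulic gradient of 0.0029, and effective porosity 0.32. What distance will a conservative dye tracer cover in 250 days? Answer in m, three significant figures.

632 m

K = 915 ft/d × 0.3048 = 278.9 m/d
Darcy flux q = K·i = 278.9 × 0.0029 = 0.8088 m/d
v = Ki/n = 278.9·0.0029/0.32 = 2.527 m/d
L = v × T = 2.527 × 250 = 631.9 m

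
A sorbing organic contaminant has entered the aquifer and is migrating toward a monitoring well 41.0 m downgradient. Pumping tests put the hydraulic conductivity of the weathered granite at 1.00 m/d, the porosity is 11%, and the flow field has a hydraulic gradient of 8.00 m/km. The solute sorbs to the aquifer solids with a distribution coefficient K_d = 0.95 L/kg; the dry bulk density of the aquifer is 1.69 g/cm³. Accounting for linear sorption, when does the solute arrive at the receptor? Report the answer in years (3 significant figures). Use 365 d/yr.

24.1 years

Specific discharge q = 1.00 × 0.0080 = 0.008000 m/d
Average linear velocity = 0.008000 / 0.11 = 0.07273 m/d
Retardation R = 1 + ρ_b·K_d/n = 1 + 1.69×0.95/0.11 = 15.60
Contaminant velocity v_c = v/R = 0.07273/15.60 = 0.004663 m/d
t = L/v_c = 41.0/0.004663 = 8792 d
   = 8792/365 = 24.1 yr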